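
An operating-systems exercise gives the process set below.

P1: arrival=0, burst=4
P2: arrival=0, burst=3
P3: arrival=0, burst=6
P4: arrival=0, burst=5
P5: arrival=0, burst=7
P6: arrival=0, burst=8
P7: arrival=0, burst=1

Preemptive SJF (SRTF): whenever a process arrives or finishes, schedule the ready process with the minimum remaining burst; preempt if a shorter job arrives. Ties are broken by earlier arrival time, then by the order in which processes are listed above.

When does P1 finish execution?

Schedule: | P7 0-1 | P2 1-4 | P1 4-8 | P4 8-13 | P3 13-19 | P5 19-26 | P6 26-34 |
Completion: P1=8  P2=4  P3=19  P4=13  P5=26  P6=34  P7=1
Turnaround (C−A): P1=8  P2=4  P3=19  P4=13  P5=26  P6=34  P7=1

8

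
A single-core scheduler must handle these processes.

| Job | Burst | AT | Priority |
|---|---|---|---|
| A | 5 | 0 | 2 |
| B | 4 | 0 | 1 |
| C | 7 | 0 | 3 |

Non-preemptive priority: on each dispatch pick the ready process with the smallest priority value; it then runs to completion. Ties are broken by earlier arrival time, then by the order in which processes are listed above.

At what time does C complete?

16

Schedule: | B 0-4 | A 4-9 | C 9-16 |
Completion: A=9  B=4  C=16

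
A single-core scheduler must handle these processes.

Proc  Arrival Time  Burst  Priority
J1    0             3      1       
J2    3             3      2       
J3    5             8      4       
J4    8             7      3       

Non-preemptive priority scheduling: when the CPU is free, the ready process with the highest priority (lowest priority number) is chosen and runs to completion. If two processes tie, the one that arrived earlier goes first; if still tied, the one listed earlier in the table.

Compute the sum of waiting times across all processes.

Gantt: | J1 0-3 | J2 3-6 | J3 6-14 | J4 14-21 |
Completion: J1=3  J2=6  J3=14  J4=21
Waiting = turnaround − burst: J1=0, J2=0, J3=1, J4=6
Total waiting = 0 + 0 + 1 + 6 = 7

7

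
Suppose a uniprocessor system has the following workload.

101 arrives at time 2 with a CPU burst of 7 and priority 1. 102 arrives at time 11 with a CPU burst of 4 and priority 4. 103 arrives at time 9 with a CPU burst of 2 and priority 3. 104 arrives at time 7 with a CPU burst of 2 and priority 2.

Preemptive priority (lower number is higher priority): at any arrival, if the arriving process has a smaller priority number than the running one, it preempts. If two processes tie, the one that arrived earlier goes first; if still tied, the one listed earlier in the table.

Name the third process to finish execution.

103

Timeline: | idle 0-2 | 101 2-9 | 104 9-11 | 103 11-13 | 102 13-17 |
Completion: 101=9  102=17  103=13  104=11
Turnaround (C−A): 101=7  102=6  103=4  104=4
Finish order: 101 → 104 → 103 → 102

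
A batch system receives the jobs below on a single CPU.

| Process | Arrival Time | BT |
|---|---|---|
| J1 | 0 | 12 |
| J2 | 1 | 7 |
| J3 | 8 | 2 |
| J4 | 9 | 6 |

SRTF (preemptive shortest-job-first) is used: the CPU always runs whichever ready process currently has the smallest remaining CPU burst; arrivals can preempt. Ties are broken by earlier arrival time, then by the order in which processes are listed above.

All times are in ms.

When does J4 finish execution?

16

Schedule: | J1 0-1 | J2 1-8 | J3 8-10 | J4 10-16 | J1 16-27 |
Completion: J1=27  J2=8  J3=10  J4=16
Turnaround (C−A): J1=27  J2=7  J3=2  J4=7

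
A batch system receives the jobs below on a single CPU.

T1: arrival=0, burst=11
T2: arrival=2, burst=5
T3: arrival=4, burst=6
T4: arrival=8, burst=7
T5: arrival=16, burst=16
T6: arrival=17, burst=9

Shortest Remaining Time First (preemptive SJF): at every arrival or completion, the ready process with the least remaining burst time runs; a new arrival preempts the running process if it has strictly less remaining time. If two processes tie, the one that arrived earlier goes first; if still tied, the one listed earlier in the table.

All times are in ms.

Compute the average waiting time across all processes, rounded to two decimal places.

Timeline: | T1 0-2 | T2 2-7 | T3 7-13 | T4 13-20 | T1 20-29 | T6 29-38 | T5 38-54 |
Completion: T1=29  T2=7  T3=13  T4=20  T5=54  T6=38
Waiting times: T1=18, T2=0, T3=3, T4=5, T5=22, T6=12
Average waiting = (18+0+3+5+22+12) / 6 = 60/6 = 10.00

10.00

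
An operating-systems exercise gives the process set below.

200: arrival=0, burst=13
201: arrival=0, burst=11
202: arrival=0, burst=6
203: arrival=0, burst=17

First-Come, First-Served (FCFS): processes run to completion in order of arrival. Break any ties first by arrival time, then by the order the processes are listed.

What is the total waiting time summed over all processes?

67

Gantt: | 200 0-13 | 201 13-24 | 202 24-30 | 203 30-47 |
Completion: 200=13  201=24  202=30  203=47
Waiting = turnaround − burst: 200=0, 201=13, 202=24, 203=30
Total waiting = 0 + 13 + 24 + 30 = 67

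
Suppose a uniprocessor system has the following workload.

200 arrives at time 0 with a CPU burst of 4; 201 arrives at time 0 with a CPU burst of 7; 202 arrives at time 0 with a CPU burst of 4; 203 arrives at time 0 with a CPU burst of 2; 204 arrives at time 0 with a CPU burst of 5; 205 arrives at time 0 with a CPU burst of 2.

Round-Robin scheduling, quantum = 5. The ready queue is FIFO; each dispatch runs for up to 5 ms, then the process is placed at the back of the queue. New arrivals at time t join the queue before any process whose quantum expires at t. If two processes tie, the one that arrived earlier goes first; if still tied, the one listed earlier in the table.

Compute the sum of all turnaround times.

Schedule: | 200 0-4 | 201 4-9 | 202 9-13 | 203 13-15 | 204 15-20 | 205 20-22 | 201 22-24 |
Completion: 200=4  201=24  202=13  203=15  204=20  205=22
Turnaround (C−A): 200=4  201=24  202=13  203=15  204=20  205=22
Turnaround = completion − arrival: 200=4, 201=24, 202=13, 203=15, 204=20, 205=22
Total turnaround = 4 + 24 + 13 + 15 + 20 + 22 = 98

98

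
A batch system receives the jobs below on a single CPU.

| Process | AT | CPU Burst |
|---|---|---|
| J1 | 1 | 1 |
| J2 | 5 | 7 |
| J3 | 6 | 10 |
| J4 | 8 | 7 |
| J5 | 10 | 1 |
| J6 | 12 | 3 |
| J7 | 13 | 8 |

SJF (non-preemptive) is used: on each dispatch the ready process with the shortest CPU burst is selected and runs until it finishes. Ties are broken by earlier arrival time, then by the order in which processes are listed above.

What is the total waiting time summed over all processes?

Timeline: | idle 0-1 | J1 1-2 | idle 2-5 | J2 5-12 | J5 12-13 | J6 13-16 | J4 16-23 | J7 23-31 | J3 31-41 |
Completion: J1=2  J2=12  J3=41  J4=23  J5=13  J6=16  J7=31
Waiting = turnaround − burst: J1=0, J2=0, J3=25, J4=8, J5=2, J6=1, J7=10
Total waiting = 0 + 0 + 25 + 8 + 2 + 1 + 10 = 46

46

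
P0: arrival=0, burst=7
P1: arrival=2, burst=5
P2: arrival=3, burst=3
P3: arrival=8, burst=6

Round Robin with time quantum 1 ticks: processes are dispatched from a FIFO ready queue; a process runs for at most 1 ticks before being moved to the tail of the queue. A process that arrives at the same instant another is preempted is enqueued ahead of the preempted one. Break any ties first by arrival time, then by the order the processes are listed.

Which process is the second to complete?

Gantt: | P0 0-2 | P1 2-3 | P0 3-4 | P2 4-5 | P1 5-6 | P0 6-7 | P2 7-8 | P1 8-9 | P0 9-10 | P3 10-11 | P2 11-12 | P1 12-13 | P0 13-14 | P3 14-15 | P1 15-16 | P0 16-17 | P3 17-21 |
Completion: P0=17  P1=16  P2=12  P3=21
Finish order: P2 → P1 → P0 → P3

P1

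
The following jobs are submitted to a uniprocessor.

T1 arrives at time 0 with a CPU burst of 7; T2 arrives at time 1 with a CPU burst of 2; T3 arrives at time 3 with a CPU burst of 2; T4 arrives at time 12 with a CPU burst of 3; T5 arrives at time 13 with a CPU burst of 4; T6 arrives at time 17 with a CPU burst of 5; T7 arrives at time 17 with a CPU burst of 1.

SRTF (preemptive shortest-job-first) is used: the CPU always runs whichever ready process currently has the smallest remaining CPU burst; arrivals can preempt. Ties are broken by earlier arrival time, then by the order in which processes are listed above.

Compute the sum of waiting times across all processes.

10

Schedule: | T1 0-1 | T2 1-3 | T3 3-5 | T1 5-11 | idle 11-12 | T4 12-15 | T5 15-17 | T7 17-18 | T5 18-20 | T6 20-25 |
Completion: T1=11  T2=3  T3=5  T4=15  T5=20  T6=25  T7=18
Turnaround (C−A): T1=11  T2=2  T3=2  T4=3  T5=7  T6=8  T7=1
Waiting = turnaround − burst: T1=4, T2=0, T3=0, T4=0, T5=3, T6=3, T7=0
Total waiting = 4 + 0 + 0 + 0 + 3 + 3 + 0 = 10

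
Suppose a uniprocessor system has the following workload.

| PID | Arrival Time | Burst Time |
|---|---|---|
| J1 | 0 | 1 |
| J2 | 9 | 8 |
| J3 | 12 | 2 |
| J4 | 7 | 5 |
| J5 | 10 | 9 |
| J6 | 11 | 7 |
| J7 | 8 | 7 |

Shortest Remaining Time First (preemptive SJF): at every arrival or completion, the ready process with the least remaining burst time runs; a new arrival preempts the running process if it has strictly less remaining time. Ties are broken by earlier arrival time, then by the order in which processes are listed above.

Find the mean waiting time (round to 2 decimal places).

Gantt: | J1 0-1 | idle 1-7 | J4 7-12 | J3 12-14 | J7 14-21 | J6 21-28 | J2 28-36 | J5 36-45 |
Completion: J1=1  J2=36  J3=14  J4=12  J5=45  J6=28  J7=21
Turnaround (C−A): J1=1  J2=27  J3=2  J4=5  J5=35  J6=17  J7=13
Waiting times: J1=0, J2=19, J3=0, J4=0, J5=26, J6=10, J7=6
Average waiting = (0+19+0+0+26+10+6) / 7 = 61/7 = 8.71

8.71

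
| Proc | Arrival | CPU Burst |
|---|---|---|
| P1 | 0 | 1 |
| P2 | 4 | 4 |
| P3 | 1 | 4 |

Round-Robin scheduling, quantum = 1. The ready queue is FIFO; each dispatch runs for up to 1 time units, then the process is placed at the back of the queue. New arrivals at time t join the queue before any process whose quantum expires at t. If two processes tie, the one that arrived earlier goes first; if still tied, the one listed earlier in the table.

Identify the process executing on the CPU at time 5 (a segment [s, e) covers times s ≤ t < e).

Gantt: | P1 0-1 | P3 1-4 | P2 4-5 | P3 5-6 | P2 6-9 |
Completion: P1=1  P2=9  P3=6
Turnaround (C−A): P1=1  P2=5  P3=5

P3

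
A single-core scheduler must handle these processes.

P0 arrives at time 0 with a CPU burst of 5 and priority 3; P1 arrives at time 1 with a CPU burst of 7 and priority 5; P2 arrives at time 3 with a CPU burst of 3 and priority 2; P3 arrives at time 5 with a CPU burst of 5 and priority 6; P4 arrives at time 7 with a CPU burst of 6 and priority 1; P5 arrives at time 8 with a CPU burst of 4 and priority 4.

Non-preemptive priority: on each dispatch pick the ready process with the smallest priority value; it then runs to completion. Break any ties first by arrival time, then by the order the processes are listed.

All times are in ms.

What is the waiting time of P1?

Schedule: | P0 0-5 | P2 5-8 | P4 8-14 | P5 14-18 | P1 18-25 | P3 25-30 |
Completion: P0=5  P1=25  P2=8  P3=30  P4=14  P5=18
Waiting(P1) = turnaround − burst = 24 − 7 = 17

17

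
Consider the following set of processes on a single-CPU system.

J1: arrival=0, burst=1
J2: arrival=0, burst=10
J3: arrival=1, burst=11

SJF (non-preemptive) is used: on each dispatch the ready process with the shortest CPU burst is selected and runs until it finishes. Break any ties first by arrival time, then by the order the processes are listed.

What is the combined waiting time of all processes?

Schedule: | J1 0-1 | J2 1-11 | J3 11-22 |
Completion: J1=1  J2=11  J3=22
Waiting = turnaround − burst: J1=0, J2=1, J3=10
Total waiting = 0 + 1 + 10 = 11

11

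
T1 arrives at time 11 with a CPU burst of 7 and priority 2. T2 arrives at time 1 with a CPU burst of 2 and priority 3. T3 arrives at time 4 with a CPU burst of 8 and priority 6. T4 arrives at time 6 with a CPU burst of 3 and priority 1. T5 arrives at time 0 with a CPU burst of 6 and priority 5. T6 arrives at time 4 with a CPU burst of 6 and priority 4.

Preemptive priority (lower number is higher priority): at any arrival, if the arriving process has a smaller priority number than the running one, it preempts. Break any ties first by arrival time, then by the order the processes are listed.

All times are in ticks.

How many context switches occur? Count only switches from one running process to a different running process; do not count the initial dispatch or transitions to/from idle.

9

Timeline: | T5 0-1 | T2 1-3 | T5 3-4 | T6 4-6 | T4 6-9 | T6 9-11 | T1 11-18 | T6 18-20 | T5 20-24 | T3 24-32 |
Completion: T1=18  T2=3  T3=32  T4=9  T5=24  T6=20
Turnaround (C−A): T1=7  T2=2  T3=28  T4=3  T5=24  T6=16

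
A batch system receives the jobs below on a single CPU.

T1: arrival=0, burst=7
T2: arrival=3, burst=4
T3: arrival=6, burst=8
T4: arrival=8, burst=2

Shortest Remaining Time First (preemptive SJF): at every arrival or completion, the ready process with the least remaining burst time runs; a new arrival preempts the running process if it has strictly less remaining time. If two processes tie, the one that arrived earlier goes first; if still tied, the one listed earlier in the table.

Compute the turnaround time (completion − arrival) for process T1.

Schedule: | T1 0-7 | T2 7-8 | T4 8-10 | T2 10-13 | T3 13-21 |
Completion: T1=7  T2=13  T3=21  T4=10
Turnaround (C−A): T1=7  T2=10  T3=15  T4=2
Turnaround(T1) = completion − arrival = 7 − 0 = 7

7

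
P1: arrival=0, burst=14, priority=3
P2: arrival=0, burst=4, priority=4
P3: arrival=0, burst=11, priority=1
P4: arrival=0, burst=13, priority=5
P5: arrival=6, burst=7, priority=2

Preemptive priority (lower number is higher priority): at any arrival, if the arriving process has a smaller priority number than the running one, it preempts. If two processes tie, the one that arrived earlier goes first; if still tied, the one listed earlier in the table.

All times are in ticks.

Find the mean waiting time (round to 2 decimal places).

18.20

Gantt: | P3 0-11 | P5 11-18 | P1 18-32 | P2 32-36 | P4 36-49 |
Completion: P1=32  P2=36  P3=11  P4=49  P5=18
Turnaround (C−A): P1=32  P2=36  P3=11  P4=49  P5=12
Waiting times: P1=18, P2=32, P3=0, P4=36, P5=5
Average waiting = (18+32+0+36+5) / 5 = 91/5 = 18.20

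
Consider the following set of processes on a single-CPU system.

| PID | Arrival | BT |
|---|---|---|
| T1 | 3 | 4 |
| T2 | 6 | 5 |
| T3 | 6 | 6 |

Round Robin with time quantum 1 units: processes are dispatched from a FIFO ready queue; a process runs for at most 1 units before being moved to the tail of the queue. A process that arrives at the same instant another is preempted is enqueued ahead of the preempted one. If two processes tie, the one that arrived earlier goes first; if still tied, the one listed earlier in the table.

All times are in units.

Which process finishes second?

T2

Schedule: | idle 0-3 | T1 3-6 | T2 6-7 | T3 7-8 | T1 8-9 | T2 9-10 | T3 10-11 | T2 11-12 | T3 12-13 | T2 13-14 | T3 14-15 | T2 15-16 | T3 16-18 |
Completion: T1=9  T2=16  T3=18
Finish order: T1 → T2 → T3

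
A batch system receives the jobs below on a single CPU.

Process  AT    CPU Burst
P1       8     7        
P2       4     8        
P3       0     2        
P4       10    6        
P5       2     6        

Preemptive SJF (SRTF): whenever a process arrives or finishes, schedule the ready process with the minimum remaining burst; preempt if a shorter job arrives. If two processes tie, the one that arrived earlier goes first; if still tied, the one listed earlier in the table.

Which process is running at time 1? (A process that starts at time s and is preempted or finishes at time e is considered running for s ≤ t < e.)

P3

Timeline: | P3 0-2 | P5 2-8 | P1 8-15 | P4 15-21 | P2 21-29 |
Completion: P1=15  P2=29  P3=2  P4=21  P5=8
Turnaround (C−A): P1=7  P2=25  P3=2  P4=11  P5=6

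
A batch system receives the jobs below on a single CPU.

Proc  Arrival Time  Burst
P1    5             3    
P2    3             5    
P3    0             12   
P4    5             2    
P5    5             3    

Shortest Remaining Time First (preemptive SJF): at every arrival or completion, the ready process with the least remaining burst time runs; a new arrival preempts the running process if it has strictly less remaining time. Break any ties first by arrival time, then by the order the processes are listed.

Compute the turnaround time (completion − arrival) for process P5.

Timeline: | P3 0-3 | P2 3-5 | P4 5-7 | P2 7-10 | P1 10-13 | P5 13-16 | P3 16-25 |
Completion: P1=13  P2=10  P3=25  P4=7  P5=16
Turnaround (C−A): P1=8  P2=7  P3=25  P4=2  P5=11
Turnaround(P5) = completion − arrival = 16 − 5 = 11

11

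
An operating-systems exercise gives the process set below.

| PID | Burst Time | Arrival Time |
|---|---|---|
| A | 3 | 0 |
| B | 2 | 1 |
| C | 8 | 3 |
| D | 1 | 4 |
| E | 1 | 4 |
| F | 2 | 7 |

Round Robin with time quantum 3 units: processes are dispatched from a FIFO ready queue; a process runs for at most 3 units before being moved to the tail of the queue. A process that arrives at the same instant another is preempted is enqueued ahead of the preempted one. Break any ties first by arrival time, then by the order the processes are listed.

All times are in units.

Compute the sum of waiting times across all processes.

20

Gantt: | A 0-3 | B 3-5 | C 5-8 | D 8-9 | E 9-10 | F 10-12 | C 12-17 |
Completion: A=3  B=5  C=17  D=9  E=10  F=12
Turnaround (C−A): A=3  B=4  C=14  D=5  E=6  F=5
Waiting = turnaround − burst: A=0, B=2, C=6, D=4, E=5, F=3
Total waiting = 0 + 2 + 6 + 4 + 5 + 3 = 20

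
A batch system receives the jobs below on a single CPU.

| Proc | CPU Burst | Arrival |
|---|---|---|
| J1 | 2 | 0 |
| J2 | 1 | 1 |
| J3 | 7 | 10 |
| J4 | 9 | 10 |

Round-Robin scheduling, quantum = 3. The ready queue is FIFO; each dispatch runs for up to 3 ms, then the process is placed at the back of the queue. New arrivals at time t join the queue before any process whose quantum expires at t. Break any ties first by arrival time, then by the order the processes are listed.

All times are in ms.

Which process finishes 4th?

Gantt: | J1 0-2 | J2 2-3 | idle 3-10 | J3 10-13 | J4 13-16 | J3 16-19 | J4 19-22 | J3 22-23 | J4 23-26 |
Completion: J1=2  J2=3  J3=23  J4=26
Turnaround (C−A): J1=2  J2=2  J3=13  J4=16
Finish order: J1 → J2 → J3 → J4

J4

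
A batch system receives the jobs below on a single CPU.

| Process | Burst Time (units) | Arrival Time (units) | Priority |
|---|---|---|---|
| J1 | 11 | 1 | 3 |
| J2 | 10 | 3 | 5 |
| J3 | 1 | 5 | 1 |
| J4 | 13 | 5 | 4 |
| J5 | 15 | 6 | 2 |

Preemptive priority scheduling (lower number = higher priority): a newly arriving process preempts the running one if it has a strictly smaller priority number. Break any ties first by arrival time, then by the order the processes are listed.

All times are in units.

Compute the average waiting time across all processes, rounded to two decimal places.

15.40

Gantt: | idle 0-1 | J1 1-5 | J3 5-6 | J5 6-21 | J1 21-28 | J4 28-41 | J2 41-51 |
Completion: J1=28  J2=51  J3=6  J4=41  J5=21
Waiting times: J1=16, J2=38, J3=0, J4=23, J5=0
Average waiting = (16+38+0+23+0) / 5 = 77/5 = 15.40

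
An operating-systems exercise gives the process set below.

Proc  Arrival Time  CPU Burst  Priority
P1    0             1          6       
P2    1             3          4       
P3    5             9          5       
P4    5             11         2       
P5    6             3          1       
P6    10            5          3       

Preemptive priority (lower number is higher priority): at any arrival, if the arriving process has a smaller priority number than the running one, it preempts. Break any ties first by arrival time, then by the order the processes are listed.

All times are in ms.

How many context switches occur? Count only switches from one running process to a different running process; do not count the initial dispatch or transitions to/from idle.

5

Gantt: | P1 0-1 | P2 1-4 | idle 4-5 | P4 5-6 | P5 6-9 | P4 9-19 | P6 19-24 | P3 24-33 |
Completion: P1=1  P2=4  P3=33  P4=19  P5=9  P6=24
Turnaround (C−A): P1=1  P2=3  P3=28  P4=14  P5=3  P6=14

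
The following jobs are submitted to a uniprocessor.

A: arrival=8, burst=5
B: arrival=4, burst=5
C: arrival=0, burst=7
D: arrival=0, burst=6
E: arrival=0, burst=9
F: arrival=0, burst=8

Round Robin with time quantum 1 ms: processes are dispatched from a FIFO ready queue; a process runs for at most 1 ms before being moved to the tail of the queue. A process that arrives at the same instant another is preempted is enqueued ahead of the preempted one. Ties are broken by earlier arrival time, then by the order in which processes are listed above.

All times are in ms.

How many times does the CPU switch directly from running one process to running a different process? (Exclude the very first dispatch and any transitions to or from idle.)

39

Schedule: | C 0-1 | D 1-2 | E 2-3 | F 3-4 | C 4-5 | D 5-6 | E 6-7 | B 7-8 | F 8-9 | C 9-10 | D 10-11 | E 11-12 | A 12-13 | B 13-14 | F 14-15 | C 15-16 | D 16-17 | E 17-18 | A 18-19 | B 19-20 | F 20-21 | C 21-22 | D 22-23 | E 23-24 | A 24-25 | B 25-26 | F 26-27 | C 27-28 | D 28-29 | E 29-30 | A 30-31 | B 31-32 | F 32-33 | C 33-34 | E 34-35 | A 35-36 | F 36-37 | E 37-38 | F 38-39 | E 39-40 |
Completion: A=36  B=32  C=34  D=29  E=40  F=39
Turnaround (C−A): A=28  B=28  C=34  D=29  E=40  F=39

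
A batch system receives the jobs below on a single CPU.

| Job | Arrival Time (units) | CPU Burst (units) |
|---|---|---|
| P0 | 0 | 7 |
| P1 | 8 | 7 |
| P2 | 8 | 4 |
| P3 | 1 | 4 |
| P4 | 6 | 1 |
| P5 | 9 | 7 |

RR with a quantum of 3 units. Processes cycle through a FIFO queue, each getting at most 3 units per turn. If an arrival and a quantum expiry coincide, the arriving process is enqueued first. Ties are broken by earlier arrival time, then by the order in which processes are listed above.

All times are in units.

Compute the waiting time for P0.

14

Timeline: | P0 0-3 | P3 3-6 | P0 6-9 | P4 9-10 | P3 10-11 | P1 11-14 | P2 14-17 | P5 17-20 | P0 20-21 | P1 21-24 | P2 24-25 | P5 25-28 | P1 28-29 | P5 29-30 |
Completion: P0=21  P1=29  P2=25  P3=11  P4=10  P5=30
Turnaround (C−A): P0=21  P1=21  P2=17  P3=10  P4=4  P5=21
Waiting(P0) = turnaround − burst = 21 − 7 = 14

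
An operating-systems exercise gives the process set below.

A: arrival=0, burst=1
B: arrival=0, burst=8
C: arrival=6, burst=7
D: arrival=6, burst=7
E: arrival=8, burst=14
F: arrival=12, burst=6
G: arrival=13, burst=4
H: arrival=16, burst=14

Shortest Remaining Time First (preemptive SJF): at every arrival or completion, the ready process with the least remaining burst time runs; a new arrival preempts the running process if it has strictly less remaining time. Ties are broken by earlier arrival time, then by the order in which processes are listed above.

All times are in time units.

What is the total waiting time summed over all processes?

91

Gantt: | A 0-1 | B 1-9 | C 9-16 | G 16-20 | F 20-26 | D 26-33 | E 33-47 | H 47-61 |
Completion: A=1  B=9  C=16  D=33  E=47  F=26  G=20  H=61
Waiting = turnaround − burst: A=0, B=1, C=3, D=20, E=25, F=8, G=3, H=31
Total waiting = 0 + 1 + 3 + 20 + 25 + 8 + 3 + 31 = 91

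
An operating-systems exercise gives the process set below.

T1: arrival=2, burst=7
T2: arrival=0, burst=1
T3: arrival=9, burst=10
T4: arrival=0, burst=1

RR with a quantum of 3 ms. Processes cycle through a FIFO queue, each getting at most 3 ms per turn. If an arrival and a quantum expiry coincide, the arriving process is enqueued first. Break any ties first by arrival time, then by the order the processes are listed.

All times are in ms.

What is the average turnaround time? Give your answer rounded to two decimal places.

5.00

Schedule: | T2 0-1 | T4 1-2 | T1 2-9 | T3 9-19 |
Completion: T1=9  T2=1  T3=19  T4=2
Turnaround times: T1=7, T2=1, T3=10, T4=2
Average turnaround = (7+1+10+2) / 4 = 20/4 = 5.00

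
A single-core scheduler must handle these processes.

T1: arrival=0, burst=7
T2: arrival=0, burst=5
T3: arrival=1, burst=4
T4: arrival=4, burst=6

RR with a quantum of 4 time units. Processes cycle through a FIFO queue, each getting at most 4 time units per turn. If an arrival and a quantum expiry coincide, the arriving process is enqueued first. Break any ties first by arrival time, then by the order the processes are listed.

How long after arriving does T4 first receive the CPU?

8

Timeline: | T1 0-4 | T2 4-8 | T3 8-12 | T4 12-16 | T1 16-19 | T2 19-20 | T4 20-22 |
Completion: T1=19  T2=20  T3=12  T4=22
Turnaround (C−A): T1=19  T2=20  T3=11  T4=18
Response(T4) = first start − arrival = 12 − 4 = 8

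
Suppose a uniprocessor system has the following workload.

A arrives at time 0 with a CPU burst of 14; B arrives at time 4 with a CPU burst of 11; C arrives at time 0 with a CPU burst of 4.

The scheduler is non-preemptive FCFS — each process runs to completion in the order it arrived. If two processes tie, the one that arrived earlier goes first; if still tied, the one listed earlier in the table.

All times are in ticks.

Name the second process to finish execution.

C

Timeline: | A 0-14 | C 14-18 | B 18-29 |
Completion: A=14  B=29  C=18
Finish order: A → C → B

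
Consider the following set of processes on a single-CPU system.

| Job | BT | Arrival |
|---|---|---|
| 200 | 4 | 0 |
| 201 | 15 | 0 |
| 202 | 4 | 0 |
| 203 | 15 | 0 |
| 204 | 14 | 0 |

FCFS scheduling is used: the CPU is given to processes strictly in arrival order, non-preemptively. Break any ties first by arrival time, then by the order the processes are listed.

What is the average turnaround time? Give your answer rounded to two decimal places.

27.20

Schedule: | 200 0-4 | 201 4-19 | 202 19-23 | 203 23-38 | 204 38-52 |
Completion: 200=4  201=19  202=23  203=38  204=52
Turnaround (C−A): 200=4  201=19  202=23  203=38  204=52
Turnaround times: 200=4, 201=19, 202=23, 203=38, 204=52
Average turnaround = (4+19+23+38+52) / 5 = 136/5 = 27.20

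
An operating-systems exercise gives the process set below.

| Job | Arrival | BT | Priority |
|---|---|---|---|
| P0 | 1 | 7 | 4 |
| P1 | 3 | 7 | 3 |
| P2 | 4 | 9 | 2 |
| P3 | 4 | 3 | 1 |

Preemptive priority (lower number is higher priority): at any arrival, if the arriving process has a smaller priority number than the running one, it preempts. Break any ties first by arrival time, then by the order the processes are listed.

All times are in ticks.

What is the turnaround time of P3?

Schedule: | idle 0-1 | P0 1-3 | P1 3-4 | P3 4-7 | P2 7-16 | P1 16-22 | P0 22-27 |
Completion: P0=27  P1=22  P2=16  P3=7
Turnaround (C−A): P0=26  P1=19  P2=12  P3=3
Turnaround(P3) = completion − arrival = 7 − 4 = 3

3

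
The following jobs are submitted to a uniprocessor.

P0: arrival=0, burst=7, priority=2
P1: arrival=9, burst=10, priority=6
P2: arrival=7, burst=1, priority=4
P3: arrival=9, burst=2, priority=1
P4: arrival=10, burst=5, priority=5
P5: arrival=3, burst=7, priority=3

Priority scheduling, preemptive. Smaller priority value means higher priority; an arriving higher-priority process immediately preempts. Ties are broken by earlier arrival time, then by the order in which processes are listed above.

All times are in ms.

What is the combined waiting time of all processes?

35

Schedule: | P0 0-7 | P5 7-9 | P3 9-11 | P5 11-16 | P2 16-17 | P4 17-22 | P1 22-32 |
Completion: P0=7  P1=32  P2=17  P3=11  P4=22  P5=16
Turnaround (C−A): P0=7  P1=23  P2=10  P3=2  P4=12  P5=13
Waiting = turnaround − burst: P0=0, P1=13, P2=9, P3=0, P4=7, P5=6
Total waiting = 0 + 13 + 9 + 0 + 7 + 6 = 35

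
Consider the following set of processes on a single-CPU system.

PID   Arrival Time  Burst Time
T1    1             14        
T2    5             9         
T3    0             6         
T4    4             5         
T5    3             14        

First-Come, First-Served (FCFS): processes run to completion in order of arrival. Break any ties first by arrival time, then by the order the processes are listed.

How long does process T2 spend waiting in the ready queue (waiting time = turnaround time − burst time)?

34

Schedule: | T3 0-6 | T1 6-20 | T5 20-34 | T4 34-39 | T2 39-48 |
Completion: T1=20  T2=48  T3=6  T4=39  T5=34
Waiting(T2) = turnaround − burst = 43 − 9 = 34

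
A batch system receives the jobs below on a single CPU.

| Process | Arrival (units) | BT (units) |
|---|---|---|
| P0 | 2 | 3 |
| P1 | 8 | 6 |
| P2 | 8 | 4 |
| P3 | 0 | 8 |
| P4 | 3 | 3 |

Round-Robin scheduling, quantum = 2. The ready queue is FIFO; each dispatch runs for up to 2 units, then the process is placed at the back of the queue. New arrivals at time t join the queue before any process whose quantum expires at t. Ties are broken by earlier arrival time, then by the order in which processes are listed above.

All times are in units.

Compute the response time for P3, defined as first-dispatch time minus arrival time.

0

Schedule: | P3 0-2 | P0 2-4 | P3 4-6 | P4 6-8 | P0 8-9 | P3 9-11 | P1 11-13 | P2 13-15 | P4 15-16 | P3 16-18 | P1 18-20 | P2 20-22 | P1 22-24 |
Completion: P0=9  P1=24  P2=22  P3=18  P4=16
Response(P3) = first start − arrival = 0 − 0 = 0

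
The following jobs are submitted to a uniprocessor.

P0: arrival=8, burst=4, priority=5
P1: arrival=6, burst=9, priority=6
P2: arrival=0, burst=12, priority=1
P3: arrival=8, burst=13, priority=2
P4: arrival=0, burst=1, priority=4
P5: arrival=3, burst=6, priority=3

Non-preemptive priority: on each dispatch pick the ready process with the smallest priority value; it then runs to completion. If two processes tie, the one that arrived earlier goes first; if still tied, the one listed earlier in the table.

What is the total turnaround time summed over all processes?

Gantt: | P2 0-12 | P3 12-25 | P5 25-31 | P4 31-32 | P0 32-36 | P1 36-45 |
Completion: P0=36  P1=45  P2=12  P3=25  P4=32  P5=31
Turnaround = completion − arrival: P0=28, P1=39, P2=12, P3=17, P4=32, P5=28
Total turnaround = 28 + 39 + 12 + 17 + 32 + 28 = 156

156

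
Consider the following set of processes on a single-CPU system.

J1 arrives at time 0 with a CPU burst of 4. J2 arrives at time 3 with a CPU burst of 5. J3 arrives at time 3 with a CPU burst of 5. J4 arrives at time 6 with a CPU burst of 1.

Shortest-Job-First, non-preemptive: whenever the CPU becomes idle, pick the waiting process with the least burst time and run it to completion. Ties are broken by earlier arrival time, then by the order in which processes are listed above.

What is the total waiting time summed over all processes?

11

Timeline: | J1 0-4 | J2 4-9 | J4 9-10 | J3 10-15 |
Completion: J1=4  J2=9  J3=15  J4=10
Turnaround (C−A): J1=4  J2=6  J3=12  J4=4
Waiting = turnaround − burst: J1=0, J2=1, J3=7, J4=3
Total waiting = 0 + 1 + 7 + 3 = 11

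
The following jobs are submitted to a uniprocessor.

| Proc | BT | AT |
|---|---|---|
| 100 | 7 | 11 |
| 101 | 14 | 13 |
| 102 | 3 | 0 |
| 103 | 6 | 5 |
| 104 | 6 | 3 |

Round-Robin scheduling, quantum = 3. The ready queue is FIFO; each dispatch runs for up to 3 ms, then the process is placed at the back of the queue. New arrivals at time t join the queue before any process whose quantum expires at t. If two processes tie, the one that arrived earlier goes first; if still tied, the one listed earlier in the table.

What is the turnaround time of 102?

3

Gantt: | 102 0-3 | 104 3-6 | 103 6-9 | 104 9-12 | 103 12-15 | 100 15-18 | 101 18-21 | 100 21-24 | 101 24-27 | 100 27-28 | 101 28-36 |
Completion: 100=28  101=36  102=3  103=15  104=12
Turnaround (C−A): 100=17  101=23  102=3  103=10  104=9
Turnaround(102) = completion − arrival = 3 − 0 = 3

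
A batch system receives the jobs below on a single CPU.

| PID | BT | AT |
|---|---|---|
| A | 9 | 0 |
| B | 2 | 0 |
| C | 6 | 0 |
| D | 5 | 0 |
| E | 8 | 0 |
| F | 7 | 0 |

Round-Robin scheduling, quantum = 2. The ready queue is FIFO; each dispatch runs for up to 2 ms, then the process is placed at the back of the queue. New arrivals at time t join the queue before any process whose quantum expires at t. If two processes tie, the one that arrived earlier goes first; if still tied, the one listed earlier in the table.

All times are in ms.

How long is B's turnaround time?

4

Gantt: | A 0-2 | B 2-4 | C 4-6 | D 6-8 | E 8-10 | F 10-12 | A 12-14 | C 14-16 | D 16-18 | E 18-20 | F 20-22 | A 22-24 | C 24-26 | D 26-27 | E 27-29 | F 29-31 | A 31-33 | E 33-35 | F 35-36 | A 36-37 |
Completion: A=37  B=4  C=26  D=27  E=35  F=36
Turnaround(B) = completion − arrival = 4 − 0 = 4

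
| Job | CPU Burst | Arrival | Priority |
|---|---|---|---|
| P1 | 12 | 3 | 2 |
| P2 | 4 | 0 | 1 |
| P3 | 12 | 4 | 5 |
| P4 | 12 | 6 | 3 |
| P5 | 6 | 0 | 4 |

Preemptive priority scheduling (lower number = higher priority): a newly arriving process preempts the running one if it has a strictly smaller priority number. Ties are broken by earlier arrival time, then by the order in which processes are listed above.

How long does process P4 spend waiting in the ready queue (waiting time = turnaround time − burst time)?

10

Schedule: | P2 0-4 | P1 4-16 | P4 16-28 | P5 28-34 | P3 34-46 |
Completion: P1=16  P2=4  P3=46  P4=28  P5=34
Turnaround (C−A): P1=13  P2=4  P3=42  P4=22  P5=34
Waiting(P4) = turnaround − burst = 22 − 12 = 10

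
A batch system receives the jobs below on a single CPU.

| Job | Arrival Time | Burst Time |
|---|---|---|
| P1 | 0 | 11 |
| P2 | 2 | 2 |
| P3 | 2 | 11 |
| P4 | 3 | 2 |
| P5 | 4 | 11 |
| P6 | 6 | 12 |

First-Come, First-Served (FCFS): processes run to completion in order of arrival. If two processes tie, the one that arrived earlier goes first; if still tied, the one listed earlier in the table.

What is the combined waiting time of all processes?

94

Gantt: | P1 0-11 | P2 11-13 | P3 13-24 | P4 24-26 | P5 26-37 | P6 37-49 |
Completion: P1=11  P2=13  P3=24  P4=26  P5=37  P6=49
Turnaround (C−A): P1=11  P2=11  P3=22  P4=23  P5=33  P6=43
Waiting = turnaround − burst: P1=0, P2=9, P3=11, P4=21, P5=22, P6=31
Total waiting = 0 + 9 + 11 + 21 + 22 + 31 = 94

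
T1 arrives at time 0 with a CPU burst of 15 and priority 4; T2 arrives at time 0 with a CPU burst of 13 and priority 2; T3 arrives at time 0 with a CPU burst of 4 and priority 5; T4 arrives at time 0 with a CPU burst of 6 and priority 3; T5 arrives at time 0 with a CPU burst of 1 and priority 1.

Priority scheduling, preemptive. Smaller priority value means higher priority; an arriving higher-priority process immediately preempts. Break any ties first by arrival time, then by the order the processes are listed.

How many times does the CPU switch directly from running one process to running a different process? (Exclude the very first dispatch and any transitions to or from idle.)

4

Gantt: | T5 0-1 | T2 1-14 | T4 14-20 | T1 20-35 | T3 35-39 |
Completion: T1=35  T2=14  T3=39  T4=20  T5=1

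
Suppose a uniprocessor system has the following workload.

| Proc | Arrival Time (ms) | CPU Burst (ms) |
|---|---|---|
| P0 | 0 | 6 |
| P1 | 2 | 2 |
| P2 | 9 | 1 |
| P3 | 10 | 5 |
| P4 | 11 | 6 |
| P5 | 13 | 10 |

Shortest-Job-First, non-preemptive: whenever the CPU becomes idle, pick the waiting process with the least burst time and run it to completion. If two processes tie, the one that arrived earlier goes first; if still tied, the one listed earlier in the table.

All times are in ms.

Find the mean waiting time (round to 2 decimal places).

Gantt: | P0 0-6 | P1 6-8 | idle 8-9 | P2 9-10 | P3 10-15 | P4 15-21 | P5 21-31 |
Completion: P0=6  P1=8  P2=10  P3=15  P4=21  P5=31
Turnaround (C−A): P0=6  P1=6  P2=1  P3=5  P4=10  P5=18
Waiting times: P0=0, P1=4, P2=0, P3=0, P4=4, P5=8
Average waiting = (0+4+0+0+4+8) / 6 = 16/6 = 2.67

2.67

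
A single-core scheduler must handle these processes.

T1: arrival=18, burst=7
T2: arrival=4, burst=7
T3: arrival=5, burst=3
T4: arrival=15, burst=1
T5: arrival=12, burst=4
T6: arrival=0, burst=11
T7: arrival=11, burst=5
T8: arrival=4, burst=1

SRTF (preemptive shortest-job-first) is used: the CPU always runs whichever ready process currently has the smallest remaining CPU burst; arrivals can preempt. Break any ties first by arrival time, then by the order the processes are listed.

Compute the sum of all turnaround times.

Schedule: | T6 0-4 | T8 4-5 | T3 5-8 | T6 8-15 | T4 15-16 | T5 16-20 | T7 20-25 | T2 25-32 | T1 32-39 |
Completion: T1=39  T2=32  T3=8  T4=16  T5=20  T6=15  T7=25  T8=5
Turnaround (C−A): T1=21  T2=28  T3=3  T4=1  T5=8  T6=15  T7=14  T8=1
Turnaround = completion − arrival: T1=21, T2=28, T3=3, T4=1, T5=8, T6=15, T7=14, T8=1
Total turnaround = 21 + 28 + 3 + 1 + 8 + 15 + 14 + 1 = 91

91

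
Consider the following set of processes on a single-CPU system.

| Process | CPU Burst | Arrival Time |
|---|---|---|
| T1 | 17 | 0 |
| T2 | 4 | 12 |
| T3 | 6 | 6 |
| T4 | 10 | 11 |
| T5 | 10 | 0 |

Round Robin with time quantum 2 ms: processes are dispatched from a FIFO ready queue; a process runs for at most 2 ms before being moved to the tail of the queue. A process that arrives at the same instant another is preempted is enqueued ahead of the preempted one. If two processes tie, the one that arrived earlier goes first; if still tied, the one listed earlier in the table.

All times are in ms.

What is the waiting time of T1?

Timeline: | T1 0-2 | T5 2-4 | T1 4-6 | T5 6-8 | T3 8-10 | T1 10-12 | T5 12-14 | T3 14-16 | T4 16-18 | T2 18-20 | T1 20-22 | T5 22-24 | T3 24-26 | T4 26-28 | T2 28-30 | T1 30-32 | T5 32-34 | T4 34-36 | T1 36-38 | T4 38-40 | T1 40-42 | T4 42-44 | T1 44-47 |
Completion: T1=47  T2=30  T3=26  T4=44  T5=34
Turnaround (C−A): T1=47  T2=18  T3=20  T4=33  T5=34
Waiting(T1) = turnaround − burst = 47 − 17 = 30

30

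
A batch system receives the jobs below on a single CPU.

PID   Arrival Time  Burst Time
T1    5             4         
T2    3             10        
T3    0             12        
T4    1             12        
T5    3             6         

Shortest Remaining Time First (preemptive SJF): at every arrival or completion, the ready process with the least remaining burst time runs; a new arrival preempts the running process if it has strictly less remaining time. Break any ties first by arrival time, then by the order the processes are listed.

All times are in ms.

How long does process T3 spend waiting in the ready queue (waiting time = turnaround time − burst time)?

Gantt: | T3 0-3 | T5 3-9 | T1 9-13 | T3 13-22 | T2 22-32 | T4 32-44 |
Completion: T1=13  T2=32  T3=22  T4=44  T5=9
Turnaround (C−A): T1=8  T2=29  T3=22  T4=43  T5=6
Waiting(T3) = turnaround − burst = 22 − 12 = 10

10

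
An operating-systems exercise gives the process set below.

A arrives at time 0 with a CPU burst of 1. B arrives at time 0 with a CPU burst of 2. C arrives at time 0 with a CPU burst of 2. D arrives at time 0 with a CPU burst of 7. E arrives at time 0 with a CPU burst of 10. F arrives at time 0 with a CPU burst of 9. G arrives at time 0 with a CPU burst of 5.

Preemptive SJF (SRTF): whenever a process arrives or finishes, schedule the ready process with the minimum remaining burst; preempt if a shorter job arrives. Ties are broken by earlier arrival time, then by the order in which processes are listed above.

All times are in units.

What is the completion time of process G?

10

Schedule: | A 0-1 | B 1-3 | C 3-5 | G 5-10 | D 10-17 | F 17-26 | E 26-36 |
Completion: A=1  B=3  C=5  D=17  E=36  F=26  G=10
Turnaround (C−A): A=1  B=3  C=5  D=17  E=36  F=26  G=10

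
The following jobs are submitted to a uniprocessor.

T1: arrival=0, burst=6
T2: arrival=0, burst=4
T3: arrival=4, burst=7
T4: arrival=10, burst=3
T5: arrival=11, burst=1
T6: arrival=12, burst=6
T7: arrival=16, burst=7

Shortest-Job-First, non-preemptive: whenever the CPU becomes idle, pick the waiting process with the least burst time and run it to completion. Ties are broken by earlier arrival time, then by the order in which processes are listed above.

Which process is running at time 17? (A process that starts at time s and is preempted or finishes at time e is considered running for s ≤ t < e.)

Schedule: | T2 0-4 | T1 4-10 | T4 10-13 | T5 13-14 | T6 14-20 | T3 20-27 | T7 27-34 |
Completion: T1=10  T2=4  T3=27  T4=13  T5=14  T6=20  T7=34
Turnaround (C−A): T1=10  T2=4  T3=23  T4=3  T5=3  T6=8  T7=18

T6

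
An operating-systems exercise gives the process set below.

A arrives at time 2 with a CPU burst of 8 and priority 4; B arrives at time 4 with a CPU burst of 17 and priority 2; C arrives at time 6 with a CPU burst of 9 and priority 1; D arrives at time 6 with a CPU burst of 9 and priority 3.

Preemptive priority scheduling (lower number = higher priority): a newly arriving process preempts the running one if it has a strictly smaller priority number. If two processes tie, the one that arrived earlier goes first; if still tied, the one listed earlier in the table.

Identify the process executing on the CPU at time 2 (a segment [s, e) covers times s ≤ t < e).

A

Schedule: | idle 0-2 | A 2-4 | B 4-6 | C 6-15 | B 15-30 | D 30-39 | A 39-45 |
Completion: A=45  B=30  C=15  D=39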